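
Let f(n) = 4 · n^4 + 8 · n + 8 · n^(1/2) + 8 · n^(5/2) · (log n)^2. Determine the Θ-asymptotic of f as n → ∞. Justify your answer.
f(n) ∈ Θ(n^4)

Compare the terms by growth order. For large n, n^a · (log n)^b dominates n^a' · (log n)^b' iff a > a', or (a = a' and b > b'). Ranking the 4 terms shows the dominant one is 4 · n^4. Hence f(n) ∈ Θ(n^4).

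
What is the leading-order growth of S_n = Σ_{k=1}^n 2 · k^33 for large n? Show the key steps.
S_n ~ n^34 / 17

By integral comparison (Euler-Maclaurin), Σ_{k=1}^n 2 · k^33 = 2 · ∫_0^n x^33 dx + O(n^33) = 2 · n^34/34 = n^34 / 17 + O(n^33). (Equivalently, Faulhaber's formula gives the same leading term.)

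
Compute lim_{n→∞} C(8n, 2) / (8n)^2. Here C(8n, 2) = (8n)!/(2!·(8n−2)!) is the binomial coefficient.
lim = 1/2! = 1/2

With N = 8n → ∞: C(N, 2) / N^2 = [N(N−1)…(N−1)] / (2! · N^2) = (1/2!) · 1 · (1 − 1/(8n)). Each factor → 1 as N → ∞, so the limit is 1/2! = 1/2.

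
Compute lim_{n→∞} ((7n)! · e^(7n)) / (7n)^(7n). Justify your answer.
lim = ∞

Stirling: (7n)! ~ sqrt(2π·7n) · (7n/e)^(7n). Hence
  (7n)! · e^(7n) / (7n)^(7n) ~ sqrt(2π·7n) = sqrt(2π·7) · sqrt(n) → ∞.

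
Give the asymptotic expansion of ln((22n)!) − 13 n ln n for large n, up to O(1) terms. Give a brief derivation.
ln((22n)!) − 13 n ln n = 9 n ln n + 22(ln 22 − 1) n + (1/2) ln(2π·22n) + O(1/n)

Stirling: ln((22n)!) = 22n ln(22n) − 22n + (1/2) ln(2π·22n) + O(1/n).
Expand 22n ln(22n) = 22n (ln n + ln 22) = 22n ln n + 22n ln 22.
Subtract 13n ln n: leading term is (22 − 13) n ln n = 9 n ln n. The next term is 22n ln 22 − 22n = 22(ln 22 − 1) n. Then the (1/2) ln(2π·22n) correction.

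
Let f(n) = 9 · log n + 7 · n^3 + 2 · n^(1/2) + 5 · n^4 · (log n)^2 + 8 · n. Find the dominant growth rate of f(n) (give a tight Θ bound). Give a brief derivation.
f(n) ∈ Θ(n^4 · (log n)^2)

Compare the terms by growth order. For large n, n^a · (log n)^b dominates n^a' · (log n)^b' iff a > a', or (a = a' and b > b'). Ranking the 5 terms shows the dominant one is 5 · n^4 · (log n)^2. Hence f(n) ∈ Θ(n^4 · (log n)^2).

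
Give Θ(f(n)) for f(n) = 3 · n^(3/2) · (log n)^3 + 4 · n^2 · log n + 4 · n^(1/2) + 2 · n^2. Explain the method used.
f(n) ∈ Θ(n^2 · log n)

Compare the terms by growth order. For large n, n^a · (log n)^b dominates n^a' · (log n)^b' iff a > a', or (a = a' and b > b'). Ranking the 4 terms shows the dominant one is 4 · n^2 · log n. Hence f(n) ∈ Θ(n^2 · log n).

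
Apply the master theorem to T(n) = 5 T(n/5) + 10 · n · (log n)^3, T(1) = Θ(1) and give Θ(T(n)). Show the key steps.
T(n) = Θ(n · (log n)^4)

Here log_5 5 = 1 and f(n) = 10 · n · (log n)^3 = Θ(n^(log_5 5) · (log n)^3). This is the extended Case 2 of the master theorem (f matches the critical exponent up to log factors), giving T(n) = Θ(n^(log_5 5) · (log n)^(3+1)) = Θ(n · (log n)^4).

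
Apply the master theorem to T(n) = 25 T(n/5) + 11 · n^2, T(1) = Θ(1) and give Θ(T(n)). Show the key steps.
T(n) = Θ(n^2 log n)

log_5 25 = 2, and f(n) = 11 · n^2 = Θ(n^(log_5 25)). This is Case 2 of the master theorem: T(n) = Θ(f(n) · log n) = Θ(n^2 log n).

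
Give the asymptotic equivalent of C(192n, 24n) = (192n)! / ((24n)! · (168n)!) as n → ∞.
C(192n, 24n) ~ (16777216/823543)^(24n) · sqrt(4/(7π·24n))

Write N = 24n. Apply Stirling to each factorial:
  (8N)! ~ sqrt(2π·8N) · (8N/e)^(8N),
  N! ~ sqrt(2π N) · (N/e)^N,
  (7N)! ~ sqrt(2π·7N) · (7N/e)^(7N).
The exponential factors combine to (8N)^(8N) / (N^N · (7N)^(7N)) = 8^(8N)/7^(7N) = (8^8/7^7)^N = (16777216/823543)^N.
The square-root prefactors combine to sqrt(2π·8N) / (sqrt(2π N)·sqrt(2π·7N)) = sqrt(8 / (2π·7·N)) = sqrt(4/(7π·24n)).
Substituting N = 24n: C(192n, 24n) ~ (16777216/823543)^(24n) · sqrt(4/(7π·24n)).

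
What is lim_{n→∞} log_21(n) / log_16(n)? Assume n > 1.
lim = ln(16) / ln(21) = log_21(16)

Change of base: log_21(n) = ln n / ln 21 and log_16(n) = ln n / ln 16. The ratio is (ln n / ln 21) · (ln 16 / ln n) = ln 16 / ln 21, a constant independent of n. So the limit is ln 16 / ln 21 = log_21(16).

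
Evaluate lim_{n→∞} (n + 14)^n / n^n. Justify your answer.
lim = e^14

Rewrite as (1 + 14/n)^(n). By the standard limit (1 + x/n)^n → e^x, we have (1 + 14/n)^n → e^14, and raising to the 1st power gives e^14.
More precisely, ln[(1 + 14/n)^(n)] = n · ln(1 + 14/n) = n · (14/n + O(1/n^2)) = 14 + O(1/n) → 14.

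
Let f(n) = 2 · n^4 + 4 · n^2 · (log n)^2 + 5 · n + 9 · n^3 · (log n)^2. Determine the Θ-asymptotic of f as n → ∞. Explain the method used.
f(n) ∈ Θ(n^4)

Compare the terms by growth order. For large n, n^a · (log n)^b dominates n^a' · (log n)^b' iff a > a', or (a = a' and b > b'). Ranking the 4 terms shows the dominant one is 2 · n^4. Hence f(n) ∈ Θ(n^4).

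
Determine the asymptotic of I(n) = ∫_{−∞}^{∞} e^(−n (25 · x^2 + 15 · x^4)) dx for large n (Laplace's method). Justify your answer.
I(n) ~ sqrt(π/(25n))

φ(x) = 25 · x^2 + 15 · x^4 has its unique global minimum at x* = 0 (since φ'(x) = 50x + 60x^3 = 0 only at x = 0 for real x with both coefficients positive, and φ → ∞ as |x| → ∞). At x* = 0, φ(0) = 0 and φ''(0) = 50. Laplace's method then gives
  I(n) ~ sqrt(2π / (n · φ''(0))) · e^(−n φ(0)) = sqrt(2π / (50n)) = sqrt(π/(25n)).
The 15 · x^4 term contributes only at subleading order (an O(1/n) relative correction).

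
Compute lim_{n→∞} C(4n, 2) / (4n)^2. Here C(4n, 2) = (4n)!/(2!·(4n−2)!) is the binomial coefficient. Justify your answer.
lim = 1/2! = 1/2

With N = 4n → ∞: C(N, 2) / N^2 = [N(N−1)…(N−1)] / (2! · N^2) = (1/2!) · 1 · (1 − 1/(4n)). Each factor → 1 as N → ∞, so the limit is 1/2! = 1/2.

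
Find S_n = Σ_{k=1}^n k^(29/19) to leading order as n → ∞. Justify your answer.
S_n ~ (19/48) · n^(48/19)

Integral comparison: Σ_{k=1}^n k^(29/19) = ∫_0^n x^(29/19) dx + O(n^(29/19)). The integral is n^(1 + 29/19) / (1 + 29/19) = n^((29+19)/19) / ((29+19)/19) = (19/48) · n^(48/19).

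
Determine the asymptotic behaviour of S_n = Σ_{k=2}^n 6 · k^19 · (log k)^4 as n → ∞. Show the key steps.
S_n ~ 3 · n^20 · (log n)^4 / 10

By integral comparison, S_n = ∫_1^n 6 · x^19 · (log x)^4 dx + O(n^19 · (log n)^4). For the integral, the leading term of ∫_1^n x^19 (log x)^4 dx is n^20/20 · (log n)^4 (by repeated integration by parts; each step lowers the log-exponent and produces a relatively O(1/log n) correction). Hence S_n ~ 3 · n^20 · (log n)^4 / 10.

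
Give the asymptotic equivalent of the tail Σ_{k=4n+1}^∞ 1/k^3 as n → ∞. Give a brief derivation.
Σ_{k>4n} 1/k^3 ~ 1/(2 · (4n)^2)

Compare to the integral: ∫_{4n}^∞ x^(−3) dx = [−x^(−2)/2]_{4n}^∞ = 1/((3−1)·(4n)^2). Euler-Maclaurin then gives
  Σ_{k>4n} 1/k^3 = ∫_{4n}^∞ dx/x^3 − 1/(2·(4n)^3) + O(1/(4n)^4).
(Equivalently this is ζ(3) − Σ_{k≤4n} 1/k^3.)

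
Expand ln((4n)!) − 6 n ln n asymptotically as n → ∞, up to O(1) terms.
ln((4n)!) − 6 n ln n = −2 n ln n + 4(ln 4 − 1) n + (1/2) ln(2π·4n) + O(1/n)

Stirling: ln((4n)!) = 4n ln(4n) − 4n + (1/2) ln(2π·4n) + O(1/n).
Expand 4n ln(4n) = 4n (ln n + ln 4) = 4n ln n + 4n ln 4.
Subtract 6n ln n: leading term is (4 − 6) n ln n = −2 n ln n. The next term is 4n ln 4 − 4n = 4(ln 4 − 1) n. Then the (1/2) ln(2π·4n) correction.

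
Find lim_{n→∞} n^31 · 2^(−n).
lim = 0

Exponentials with base > 1 dominate every fixed polynomial: for any fixed c, n^c / 2^n → 0 as n → ∞ (e.g. by the ratio test, or by writing 2^n = e^(n ln 2) and noting e^(n ln 2) / n^c → ∞). Hence n^31 · 2^(−n) = n^31 / 2^n → 0.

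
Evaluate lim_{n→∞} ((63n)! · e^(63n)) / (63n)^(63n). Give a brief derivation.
lim = ∞

Stirling: (63n)! ~ sqrt(2π·63n) · (63n/e)^(63n). Hence
  (63n)! · e^(63n) / (63n)^(63n) ~ sqrt(2π·63n) = sqrt(2π·63) · sqrt(n) → ∞.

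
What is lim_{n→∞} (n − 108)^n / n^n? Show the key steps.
lim = e^(−108)

Rewrite as (1 − 108/n)^(n). By the standard limit (1 + x/n)^n → e^x, we have (1 − 108/n)^n → e^(−108), and raising to the 1st power gives e^(−108).
More precisely, ln[(1 − 108/n)^(n)] = n · ln(1 − 108/n) = n · (-108/n + O(1/n^2)) = -108 + O(1/n) → -108.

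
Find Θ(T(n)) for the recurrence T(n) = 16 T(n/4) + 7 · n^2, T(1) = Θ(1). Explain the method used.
T(n) = Θ(n^2 log n)

log_4 16 = 2, and f(n) = 7 · n^2 = Θ(n^(log_4 16)). This is Case 2 of the master theorem: T(n) = Θ(f(n) · log n) = Θ(n^2 log n).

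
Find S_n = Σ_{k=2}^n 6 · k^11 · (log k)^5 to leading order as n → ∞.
S_n ~ n^12 · (log n)^5 / 2

By integral comparison, S_n = ∫_1^n 6 · x^11 · (log x)^5 dx + O(n^11 · (log n)^5). For the integral, the leading term of ∫_1^n x^11 (log x)^5 dx is n^12/12 · (log n)^5 (by repeated integration by parts; each step lowers the log-exponent and produces a relatively O(1/log n) correction). Hence S_n ~ n^12 · (log n)^5 / 2.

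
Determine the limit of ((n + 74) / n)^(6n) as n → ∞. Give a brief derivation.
lim = e^444

Rewrite as (1 + 74/n)^(6n). By the standard limit (1 + x/n)^n → e^x, we have (1 + 74/n)^n → e^74, and raising to the 6th power gives e^444.
More precisely, ln[(1 + 74/n)^(6n)] = 6n · ln(1 + 74/n) = 6n · (74/n + O(1/n^2)) = 444 + O(1/n) → 444.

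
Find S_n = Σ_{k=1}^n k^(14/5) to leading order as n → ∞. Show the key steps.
S_n ~ (5/19) · n^(19/5)

Integral comparison: Σ_{k=1}^n k^(14/5) = ∫_0^n x^(14/5) dx + O(n^(14/5)). The integral is n^(1 + 14/5) / (1 + 14/5) = n^((14+5)/5) / ((14+5)/5) = (5/19) · n^(19/5).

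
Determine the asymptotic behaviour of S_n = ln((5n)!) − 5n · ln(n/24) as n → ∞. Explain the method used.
S_n ~ 5n · (ln 120 − 1) + O(ln n)

Stirling: ln((5n)!) = 5n ln(5n) − 5n + O(ln n).
  S_n = 5n ln(5n) − 5n − 5n ln(n/24) + O(ln n)
      = 5n ln(5n) − 5n ln n + 5n ln 24 − 5n + O(ln n)
      = 5n ln 5 + 5n ln 24 − 5n + O(ln n)
      = 5n (ln 120 − 1) + O(ln n).
Numerically ln(120) − 1 ≈ 3.7875.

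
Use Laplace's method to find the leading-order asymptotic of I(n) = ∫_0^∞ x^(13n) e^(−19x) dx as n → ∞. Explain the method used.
I(n) ~ (sqrt(2π·13n) / 19) · (13n/(19e))^(13n)

Write the integrand as exp(13n ln x − 19x) and set f(x) = 13n ln x − 19x. Then f'(x) = 13n/x − 19 = 0 at x* = 13n/19, and f''(x*) = −13n/x*^2 = −19^2/(13n). Laplace's method (interior maximum) gives
  I(n) ~ e^(f(x*)) · sqrt(2π / |f''(x*)|)
        = exp(13n ln(13n/19) − 13n) · sqrt(2π · 13n / 19^2)
        = (13n/19)^(13n) e^(−13n) · sqrt(2π·13n) / 19
        = (sqrt(2π·13n) / 19) · (13n/(19e))^(13n).
This matches Γ(13n+1)/19^(13n+1) with Stirling applied to Γ.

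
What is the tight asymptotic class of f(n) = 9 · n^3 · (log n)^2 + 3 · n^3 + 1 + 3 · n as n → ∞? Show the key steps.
f(n) ∈ Θ(n^3 · (log n)^2)

Compare the terms by growth order. For large n, n^a · (log n)^b dominates n^a' · (log n)^b' iff a > a', or (a = a' and b > b'). Ranking the 4 terms shows the dominant one is 9 · n^3 · (log n)^2. Hence f(n) ∈ Θ(n^3 · (log n)^2).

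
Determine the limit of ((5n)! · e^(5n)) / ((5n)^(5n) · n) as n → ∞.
lim = 0

Stirling: (5n)! ~ sqrt(2π·5n) · (5n/e)^(5n). Hence
  (5n)! · e^(5n) / (5n)^(5n) ~ sqrt(2π·5n).
Dividing by n: sqrt(2π·5n) / n = sqrt(2π·5) · n^((1−2)/2), so the expression behaves like sqrt(2π·5) · n^((1−2)/2) → 0.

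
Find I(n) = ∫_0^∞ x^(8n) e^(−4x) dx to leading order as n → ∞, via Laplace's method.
I(n) ~ (sqrt(2π·8n) / 4) · (8n/(4e))^(8n)

Write the integrand as exp(8n ln x − 4x) and set f(x) = 8n ln x − 4x. Then f'(x) = 8n/x − 4 = 0 at x* = 8n/4, and f''(x*) = −8n/x*^2 = −4^2/(8n). Laplace's method (interior maximum) gives
  I(n) ~ e^(f(x*)) · sqrt(2π / |f''(x*)|)
        = exp(8n ln(8n/4) − 8n) · sqrt(2π · 8n / 4^2)
        = (8n/4)^(8n) e^(−8n) · sqrt(2π·8n) / 4
        = (sqrt(2π·8n) / 4) · (8n/(4e))^(8n).
This matches Γ(8n+1)/4^(8n+1) with Stirling applied to Γ.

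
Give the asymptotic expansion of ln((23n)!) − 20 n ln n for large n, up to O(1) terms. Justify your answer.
ln((23n)!) − 20 n ln n = 3 n ln n + 23(ln 23 − 1) n + (1/2) ln(2π·23n) + O(1/n)

Stirling: ln((23n)!) = 23n ln(23n) − 23n + (1/2) ln(2π·23n) + O(1/n).
Expand 23n ln(23n) = 23n (ln n + ln 23) = 23n ln n + 23n ln 23.
Subtract 20n ln n: leading term is (23 − 20) n ln n = 3 n ln n. The next term is 23n ln 23 − 23n = 23(ln 23 − 1) n. Then the (1/2) ln(2π·23n) correction.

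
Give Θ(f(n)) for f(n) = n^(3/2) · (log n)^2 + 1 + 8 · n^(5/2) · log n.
f(n) ∈ Θ(n^(5/2) · log n)

Compare the terms by growth order. For large n, n^a · (log n)^b dominates n^a' · (log n)^b' iff a > a', or (a = a' and b > b'). Ranking the 3 terms shows the dominant one is 8 · n^(5/2) · log n. Hence f(n) ∈ Θ(n^(5/2) · log n).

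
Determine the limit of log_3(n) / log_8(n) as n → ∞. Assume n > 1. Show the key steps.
lim = ln(8) / ln(3) = log_3(8)

Change of base: log_3(n) = ln n / ln 3 and log_8(n) = ln n / ln 8. The ratio is (ln n / ln 3) · (ln 8 / ln n) = ln 8 / ln 3, a constant independent of n. So the limit is ln 8 / ln 3 = log_3(8).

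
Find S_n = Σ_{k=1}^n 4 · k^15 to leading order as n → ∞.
S_n ~ n^16 / 4

By integral comparison (Euler-Maclaurin), Σ_{k=1}^n 4 · k^15 = 4 · ∫_0^n x^15 dx + O(n^15) = 4 · n^16/16 = n^16 / 4 + O(n^15). (Equivalently, Faulhaber's formula gives the same leading term.)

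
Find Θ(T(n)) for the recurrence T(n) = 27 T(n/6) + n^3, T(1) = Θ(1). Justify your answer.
T(n) = Θ(n^3)

log_6 27 ≈ 1.839. f(n) = n^3 dominates n^(log_6 27) since 3 > 1.839, and the regularity condition a·f(n/b) = 27·(n/6)^3 = (27/216)·n^3 ≤ c·f(n) holds with c = 27/216 ≈ 0.125 < 1. So this is Case 3: T(n) = Θ(f(n)) = Θ(n^3).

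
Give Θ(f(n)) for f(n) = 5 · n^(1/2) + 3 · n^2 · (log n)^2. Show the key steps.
f(n) ∈ Θ(n^2 · (log n)^2)

Compare the terms by growth order. For large n, n^a · (log n)^b dominates n^a' · (log n)^b' iff a > a', or (a = a' and b > b'). Ranking the 2 terms shows the dominant one is 3 · n^2 · (log n)^2. Hence f(n) ∈ Θ(n^2 · (log n)^2).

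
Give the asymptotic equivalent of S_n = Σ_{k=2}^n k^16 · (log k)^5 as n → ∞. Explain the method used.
S_n ~ n^17 · (log n)^5 / 17

By integral comparison, S_n = ∫_1^n x^16 · (log x)^5 dx + O(n^16 · (log n)^5). For the integral, the leading term of ∫_1^n x^16 (log x)^5 dx is n^17/17 · (log n)^5 (by repeated integration by parts; each step lowers the log-exponent and produces a relatively O(1/log n) correction). Hence S_n ~ n^17 · (log n)^5 / 17.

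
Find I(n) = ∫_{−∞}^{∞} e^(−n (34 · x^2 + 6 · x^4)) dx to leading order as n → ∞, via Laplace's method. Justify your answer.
I(n) ~ sqrt(π/(34n))

φ(x) = 34 · x^2 + 6 · x^4 has its unique global minimum at x* = 0 (since φ'(x) = 68x + 24x^3 = 0 only at x = 0 for real x with both coefficients positive, and φ → ∞ as |x| → ∞). At x* = 0, φ(0) = 0 and φ''(0) = 68. Laplace's method then gives
  I(n) ~ sqrt(2π / (n · φ''(0))) · e^(−n φ(0)) = sqrt(2π / (68n)) = sqrt(π/(34n)).
The 6 · x^4 term contributes only at subleading order (an O(1/n) relative correction).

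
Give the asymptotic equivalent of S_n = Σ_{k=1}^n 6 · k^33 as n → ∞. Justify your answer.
S_n ~ 3 · n^34 / 17

By integral comparison (Euler-Maclaurin), Σ_{k=1}^n 6 · k^33 = 6 · ∫_0^n x^33 dx + O(n^33) = 6 · n^34/34 = 3 · n^34 / 17 + O(n^33). (Equivalently, Faulhaber's formula gives the same leading term.)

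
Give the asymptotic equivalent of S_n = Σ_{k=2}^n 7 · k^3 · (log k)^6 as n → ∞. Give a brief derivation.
S_n ~ 7 · n^4 · (log n)^6 / 4

By integral comparison, S_n = ∫_1^n 7 · x^3 · (log x)^6 dx + O(n^3 · (log n)^6). For the integral, the leading term of ∫_1^n x^3 (log x)^6 dx is n^4/4 · (log n)^6 (by repeated integration by parts; each step lowers the log-exponent and produces a relatively O(1/log n) correction). Hence S_n ~ 7 · n^4 · (log n)^6 / 4.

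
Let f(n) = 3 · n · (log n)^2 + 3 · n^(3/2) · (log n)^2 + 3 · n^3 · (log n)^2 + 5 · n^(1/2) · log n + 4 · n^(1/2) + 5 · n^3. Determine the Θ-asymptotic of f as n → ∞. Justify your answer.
f(n) ∈ Θ(n^3 · (log n)^2)

Compare the terms by growth order. For large n, n^a · (log n)^b dominates n^a' · (log n)^b' iff a > a', or (a = a' and b > b'). Ranking the 6 terms shows the dominant one is 3 · n^3 · (log n)^2. Hence f(n) ∈ Θ(n^3 · (log n)^2).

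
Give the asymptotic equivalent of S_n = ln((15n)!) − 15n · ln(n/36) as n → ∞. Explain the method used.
S_n ~ 15n · (ln 540 − 1) + O(ln n)

Stirling: ln((15n)!) = 15n ln(15n) − 15n + O(ln n).
  S_n = 15n ln(15n) − 15n − 15n ln(n/36) + O(ln n)
      = 15n ln(15n) − 15n ln n + 15n ln 36 − 15n + O(ln n)
      = 15n ln 15 + 15n ln 36 − 15n + O(ln n)
      = 15n (ln 540 − 1) + O(ln n).
Numerically ln(540) − 1 ≈ 5.2916.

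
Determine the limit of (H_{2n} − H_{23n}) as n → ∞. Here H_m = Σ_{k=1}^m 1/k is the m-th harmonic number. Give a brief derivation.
lim = ln(2/23)

Euler-Maclaurin gives H_m = ln m + γ + 1/(2m) + O(1/m^2). The γ and O(1/m) terms cancel in the difference:
  H_{2n} − H_{23n} = ln(2n) − ln(23n) + O(1/n) = ln(2/23) + O(1/n).
Hence the limit is ln(2/23).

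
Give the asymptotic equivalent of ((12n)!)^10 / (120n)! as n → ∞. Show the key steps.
((12n)!)^10/(120n)! ~ ((2π·12n)^(9/2) / sqrt(10)) · 10^(−10·12n)  →  0

Write N = 12n. Stirling: N! ~ sqrt(2π N)(N/e)^N and (10N)! ~ sqrt(2π·10N)·(10N/e)^(10N).
  (N!)^10/(10N)! ~ (2π N)^(10/2) (N/e)^(10N) / [sqrt(2π·10N) (10N/e)^(10N)]
     = (2π N)^(10/2) / sqrt(2π·10N) · (N/(10N))^(10N)
     = (2π N)^((10−1)/2) / sqrt(10) · 10^(−10N).
Since 10^10 > 1, the factor 10^(−10N) decays exponentially, so the ratio → 0. Substituting N = 12n gives the stated form.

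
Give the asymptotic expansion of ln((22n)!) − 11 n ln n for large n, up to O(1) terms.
ln((22n)!) − 11 n ln n = 11 n ln n + 22(ln 22 − 1) n + (1/2) ln(2π·22n) + O(1/n)

Stirling: ln((22n)!) = 22n ln(22n) − 22n + (1/2) ln(2π·22n) + O(1/n).
Expand 22n ln(22n) = 22n (ln n + ln 22) = 22n ln n + 22n ln 22.
Subtract 11n ln n: leading term is (22 − 11) n ln n = 11 n ln n. The next term is 22n ln 22 − 22n = 22(ln 22 − 1) n. Then the (1/2) ln(2π·22n) correction.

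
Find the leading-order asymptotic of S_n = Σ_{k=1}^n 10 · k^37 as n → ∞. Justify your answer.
S_n ~ 5 · n^38 / 19

By integral comparison (Euler-Maclaurin), Σ_{k=1}^n 10 · k^37 = 10 · ∫_0^n x^37 dx + O(n^37) = 10 · n^38/38 = 5 · n^38 / 19 + O(n^37). (Equivalently, Faulhaber's formula gives the same leading term.)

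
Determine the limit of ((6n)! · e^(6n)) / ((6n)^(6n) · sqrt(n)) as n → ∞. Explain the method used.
lim = sqrt(2π·6)

Stirling: (6n)! ~ sqrt(2π·6n) · (6n/e)^(6n). Hence
  (6n)! · e^(6n) / (6n)^(6n) ~ sqrt(2π·6n).
Dividing by sqrt(n): sqrt(2π·6n) / sqrt(n) = sqrt(2π·6) · n^((1−1)/2), so the limit is sqrt(2π·6).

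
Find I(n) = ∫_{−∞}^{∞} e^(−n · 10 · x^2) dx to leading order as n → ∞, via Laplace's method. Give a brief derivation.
I(n) = sqrt(π/(10n))

Here φ(x) = 10 · x^2 has its unique minimum at x* = 0 with φ(x*) = 0 and φ''(x*) = 20. Laplace's method gives
  I(n) ~ e^(−n φ(x*)) · sqrt(2π / (n · φ''(x*))) = sqrt(2π / (20n)) = sqrt(π/(10n)).
This is exact: substituting u = (x − 0)·sqrt(10n) gives I(n) = (1/sqrt(10n)) ∫_{−∞}^{∞} e^(−u^2) du = sqrt(π/(10n)).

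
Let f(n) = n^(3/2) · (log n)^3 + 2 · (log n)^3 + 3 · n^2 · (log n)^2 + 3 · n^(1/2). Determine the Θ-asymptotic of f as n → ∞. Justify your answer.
f(n) ∈ Θ(n^2 · (log n)^2)

Compare the terms by growth order. For large n, n^a · (log n)^b dominates n^a' · (log n)^b' iff a > a', or (a = a' and b > b'). Ranking the 4 terms shows the dominant one is 3 · n^2 · (log n)^2. Hence f(n) ∈ Θ(n^2 · (log n)^2).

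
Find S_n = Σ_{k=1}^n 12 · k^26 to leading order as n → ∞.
S_n ~ 4 · n^27 / 9

By integral comparison (Euler-Maclaurin), Σ_{k=1}^n 12 · k^26 = 12 · ∫_0^n x^26 dx + O(n^26) = 12 · n^27/27 = 4 · n^27 / 9 + O(n^26). (Equivalently, Faulhaber's formula gives the same leading term.)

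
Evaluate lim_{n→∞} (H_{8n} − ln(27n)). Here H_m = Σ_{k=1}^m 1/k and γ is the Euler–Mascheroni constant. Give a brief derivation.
lim = ln(8/27) + γ

By Euler-Maclaurin, H_m = ln m + γ + O(1/m). So
  H_{8n} − ln(27n) = ln(8n) + γ − ln(27n) + O(1/n)
                       = ln(8/27) + γ + O(1/n).
Hence the limit is ln(8/27) + γ.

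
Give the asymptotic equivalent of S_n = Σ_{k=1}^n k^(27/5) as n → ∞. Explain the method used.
S_n ~ (5/32) · n^(32/5)

Integral comparison: Σ_{k=1}^n k^(27/5) = ∫_0^n x^(27/5) dx + O(n^(27/5)). The integral is n^(1 + 27/5) / (1 + 27/5) = n^((27+5)/5) / ((27+5)/5) = (5/32) · n^(32/5).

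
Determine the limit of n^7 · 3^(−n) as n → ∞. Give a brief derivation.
lim = 0

Exponentials with base > 1 dominate every fixed polynomial: for any fixed c, n^c / 3^n → 0 as n → ∞ (e.g. by the ratio test, or by writing 3^n = e^(n ln 3) and noting e^(n ln 3) / n^c → ∞). Hence n^7 · 3^(−n) = n^7 / 3^n → 0.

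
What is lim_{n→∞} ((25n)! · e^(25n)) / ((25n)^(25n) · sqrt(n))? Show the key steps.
lim = sqrt(2π·25)

Stirling: (25n)! ~ sqrt(2π·25n) · (25n/e)^(25n). Hence
  (25n)! · e^(25n) / (25n)^(25n) ~ sqrt(2π·25n).
Dividing by sqrt(n): sqrt(2π·25n) / sqrt(n) = sqrt(2π·25) · n^((1−1)/2), so the limit is sqrt(2π·25).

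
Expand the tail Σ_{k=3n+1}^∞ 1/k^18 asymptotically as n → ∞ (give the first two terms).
Σ_{k>3n} 1/k^18 = 1/(17 · (3n)^17) − 1/(2 · (3n)^18) + O(1/(3n)^19)

Compare to the integral: ∫_{3n}^∞ x^(−18) dx = [−x^(−17)/17]_{3n}^∞ = 1/((18−1)·(3n)^17). The Euler-Maclaurin correction adds −f(3n)/2 = −1/(2·(3n)^18). Euler-Maclaurin then gives
  Σ_{k>3n} 1/k^18 = ∫_{3n}^∞ dx/x^18 − 1/(2·(3n)^18) + O(1/(3n)^19).
(Equivalently this is ζ(18) − Σ_{k≤3n} 1/k^18.)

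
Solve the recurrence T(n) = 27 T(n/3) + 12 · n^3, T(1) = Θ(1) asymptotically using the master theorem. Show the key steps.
T(n) = Θ(n^3 log n)

log_3 27 = 3, and f(n) = 12 · n^3 = Θ(n^(log_3 27)). This is Case 2 of the master theorem: T(n) = Θ(f(n) · log n) = Θ(n^3 log n).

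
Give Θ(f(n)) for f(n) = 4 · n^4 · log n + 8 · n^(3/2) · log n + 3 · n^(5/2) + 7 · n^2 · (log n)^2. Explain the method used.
f(n) ∈ Θ(n^4 · log n)

Compare the terms by growth order. For large n, n^a · (log n)^b dominates n^a' · (log n)^b' iff a > a', or (a = a' and b > b'). Ranking the 4 terms shows the dominant one is 4 · n^4 · log n. Hence f(n) ∈ Θ(n^4 · log n).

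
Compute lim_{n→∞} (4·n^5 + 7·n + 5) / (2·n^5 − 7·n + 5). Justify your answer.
lim = 4/2 = 2

For large n the leading n^5 terms dominate both numerator and denominator. Dividing top and bottom by n^5, every other term tends to 0, leaving 4/2 = 2.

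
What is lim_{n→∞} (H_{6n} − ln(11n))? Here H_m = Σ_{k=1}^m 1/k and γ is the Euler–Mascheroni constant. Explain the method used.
lim = ln(6/11) + γ

By Euler-Maclaurin, H_m = ln m + γ + O(1/m). So
  H_{6n} − ln(11n) = ln(6n) + γ − ln(11n) + O(1/n)
                       = ln(6/11) + γ + O(1/n).
Hence the limit is ln(6/11) + γ.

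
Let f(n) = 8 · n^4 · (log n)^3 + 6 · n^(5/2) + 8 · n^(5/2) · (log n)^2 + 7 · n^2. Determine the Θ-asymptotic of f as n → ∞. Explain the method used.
f(n) ∈ Θ(n^4 · (log n)^3)

Compare the terms by growth order. For large n, n^a · (log n)^b dominates n^a' · (log n)^b' iff a > a', or (a = a' and b > b'). Ranking the 4 terms shows the dominant one is 8 · n^4 · (log n)^3. Hence f(n) ∈ Θ(n^4 · (log n)^3).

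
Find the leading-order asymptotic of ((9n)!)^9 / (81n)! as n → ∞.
((9n)!)^9/(81n)! ~ ((2π·9n)^(8/2) / 3) · 9^(−9·9n)  →  0

Write N = 9n. Stirling: N! ~ sqrt(2π N)(N/e)^N and (9N)! ~ sqrt(2π·9N)·(9N/e)^(9N).
  (N!)^9/(9N)! ~ (2π N)^(9/2) (N/e)^(9N) / [sqrt(2π·9N) (9N/e)^(9N)]
     = (2π N)^(9/2) / sqrt(2π·9N) · (N/(9N))^(9N)
     = (2π N)^((9−1)/2) / 3 · 9^(−9N).
Since 9^9 > 1, the factor 9^(−9N) decays exponentially, so the ratio → 0. Substituting N = 9n gives the stated form.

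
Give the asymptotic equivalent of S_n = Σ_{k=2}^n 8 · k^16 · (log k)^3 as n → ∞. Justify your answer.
S_n ~ 8 · n^17 · (log n)^3 / 17

By integral comparison, S_n = ∫_1^n 8 · x^16 · (log x)^3 dx + O(n^16 · (log n)^3). For the integral, the leading term of ∫_1^n x^16 (log x)^3 dx is n^17/17 · (log n)^3 (by repeated integration by parts; each step lowers the log-exponent and produces a relatively O(1/log n) correction). Hence S_n ~ 8 · n^17 · (log n)^3 / 17.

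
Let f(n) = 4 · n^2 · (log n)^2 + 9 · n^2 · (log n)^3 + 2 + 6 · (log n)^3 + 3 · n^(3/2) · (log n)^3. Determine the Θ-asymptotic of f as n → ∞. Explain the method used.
f(n) ∈ Θ(n^2 · (log n)^3)

Compare the terms by growth order. For large n, n^a · (log n)^b dominates n^a' · (log n)^b' iff a > a', or (a = a' and b > b'). Ranking the 5 terms shows the dominant one is 9 · n^2 · (log n)^3. Hence f(n) ∈ Θ(n^2 · (log n)^3).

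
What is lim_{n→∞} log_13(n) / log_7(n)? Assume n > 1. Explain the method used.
lim = ln(7) / ln(13) = log_13(7)

Change of base: log_13(n) = ln n / ln 13 and log_7(n) = ln n / ln 7. The ratio is (ln n / ln 13) · (ln 7 / ln n) = ln 7 / ln 13, a constant independent of n. So the limit is ln 7 / ln 13 = log_13(7).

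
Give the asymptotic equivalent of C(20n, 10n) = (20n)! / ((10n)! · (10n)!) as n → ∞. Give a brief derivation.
C(20n, 10n) ~ (4)^(10n) · sqrt(1/(π·10n))

Write N = 10n. Apply Stirling to each factorial:
  (2N)! ~ sqrt(2π·2N) · (2N/e)^(2N),
  N! ~ sqrt(2π N) · (N/e)^N,
  (1N)! ~ sqrt(2π·1N) · (1N/e)^(1N).
The exponential factors combine to (2N)^(2N) / (N^N · (1N)^(1N)) = 2^(2N)/1^(1N) = (2^2/1^1)^N = (4)^N.
The square-root prefactors combine to sqrt(2π·2N) / (sqrt(2π N)·sqrt(2π·1N)) = sqrt(2 / (2π·1·N)) = sqrt(1/(π·10n)).
Substituting N = 10n: C(20n, 10n) ~ (4)^(10n) · sqrt(1/(π·10n)).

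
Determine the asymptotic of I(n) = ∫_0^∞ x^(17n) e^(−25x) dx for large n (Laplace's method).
I(n) ~ (sqrt(2π·17n) / 25) · (17n/(25e))^(17n)

Write the integrand as exp(17n ln x − 25x) and set f(x) = 17n ln x − 25x. Then f'(x) = 17n/x − 25 = 0 at x* = 17n/25, and f''(x*) = −17n/x*^2 = −25^2/(17n). Laplace's method (interior maximum) gives
  I(n) ~ e^(f(x*)) · sqrt(2π / |f''(x*)|)
        = exp(17n ln(17n/25) − 17n) · sqrt(2π · 17n / 25^2)
        = (17n/25)^(17n) e^(−17n) · sqrt(2π·17n) / 25
        = (sqrt(2π·17n) / 25) · (17n/(25e))^(17n).
This matches Γ(17n+1)/25^(17n+1) with Stirling applied to Γ.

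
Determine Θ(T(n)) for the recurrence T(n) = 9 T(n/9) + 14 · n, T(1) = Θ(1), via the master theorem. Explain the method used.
T(n) = Θ(n log n)

log_9 9 = 1, and f(n) = 14 · n = Θ(n^(log_9 9)). This is Case 2 of the master theorem: T(n) = Θ(f(n) · log n) = Θ(n log n).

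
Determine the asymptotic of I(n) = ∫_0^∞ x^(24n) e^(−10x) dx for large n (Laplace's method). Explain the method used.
I(n) ~ (sqrt(2π·24n) / 10) · (24n/(10e))^(24n)

Write the integrand as exp(24n ln x − 10x) and set f(x) = 24n ln x − 10x. Then f'(x) = 24n/x − 10 = 0 at x* = 24n/10, and f''(x*) = −24n/x*^2 = −10^2/(24n). Laplace's method (interior maximum) gives
  I(n) ~ e^(f(x*)) · sqrt(2π / |f''(x*)|)
        = exp(24n ln(24n/10) − 24n) · sqrt(2π · 24n / 10^2)
        = (24n/10)^(24n) e^(−24n) · sqrt(2π·24n) / 10
        = (sqrt(2π·24n) / 10) · (24n/(10e))^(24n).
This matches Γ(24n+1)/10^(24n+1) with Stirling applied to Γ.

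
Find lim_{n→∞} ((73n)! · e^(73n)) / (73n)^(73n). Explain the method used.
lim = ∞

Stirling: (73n)! ~ sqrt(2π·73n) · (73n/e)^(73n). Hence
  (73n)! · e^(73n) / (73n)^(73n) ~ sqrt(2π·73n) = sqrt(2π·73) · sqrt(n) → ∞.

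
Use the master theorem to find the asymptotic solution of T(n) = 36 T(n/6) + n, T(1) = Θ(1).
T(n) = Θ(n^2)

Master theorem: compare f(n) = n to n^(log_6 36) where log_6 36 = 2. Since 1 < log_6 36, we have f(n) = O(n^(log_6 36 − ε)) for some ε > 0 — Case 1. Hence T(n) = Θ(n^(log_6 36)) = Θ(n^2).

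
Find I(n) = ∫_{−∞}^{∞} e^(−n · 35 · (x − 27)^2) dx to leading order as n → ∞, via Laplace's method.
I(n) = sqrt(π/(35n))

Here φ(x) = 35 · (x − 27)^2 has its unique minimum at x* = 27 with φ(x*) = 0 and φ''(x*) = 70. Laplace's method gives
  I(n) ~ e^(−n φ(x*)) · sqrt(2π / (n · φ''(x*))) = sqrt(2π / (70n)) = sqrt(π/(35n)).
This is exact: substituting u = (x − 27)·sqrt(35n) gives I(n) = (1/sqrt(35n)) ∫_{−∞}^{∞} e^(−u^2) du = sqrt(π/(35n)).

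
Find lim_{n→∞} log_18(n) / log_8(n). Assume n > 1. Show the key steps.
lim = ln(8) / ln(18) = log_18(8)

Change of base: log_18(n) = ln n / ln 18 and log_8(n) = ln n / ln 8. The ratio is (ln n / ln 18) · (ln 8 / ln n) = ln 8 / ln 18, a constant independent of n. So the limit is ln 8 / ln 18 = log_18(8).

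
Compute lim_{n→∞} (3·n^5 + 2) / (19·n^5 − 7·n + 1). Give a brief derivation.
lim = 3/19

For large n the leading n^5 terms dominate both numerator and denominator. Dividing top and bottom by n^5, every other term tends to 0, leaving 3/19.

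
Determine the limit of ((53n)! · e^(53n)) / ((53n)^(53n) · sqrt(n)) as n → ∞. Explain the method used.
lim = sqrt(2π·53)

Stirling: (53n)! ~ sqrt(2π·53n) · (53n/e)^(53n). Hence
  (53n)! · e^(53n) / (53n)^(53n) ~ sqrt(2π·53n).
Dividing by sqrt(n): sqrt(2π·53n) / sqrt(n) = sqrt(2π·53) · n^((1−1)/2), so the limit is sqrt(2π·53).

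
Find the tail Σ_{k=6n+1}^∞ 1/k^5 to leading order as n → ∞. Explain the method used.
Σ_{k>6n} 1/k^5 ~ 1/(4 · (6n)^4)

Compare to the integral: ∫_{6n}^∞ x^(−5) dx = [−x^(−4)/4]_{6n}^∞ = 1/((5−1)·(6n)^4). Euler-Maclaurin then gives
  Σ_{k>6n} 1/k^5 = ∫_{6n}^∞ dx/x^5 − 1/(2·(6n)^5) + O(1/(6n)^6).
(Equivalently this is ζ(5) − Σ_{k≤6n} 1/k^5.)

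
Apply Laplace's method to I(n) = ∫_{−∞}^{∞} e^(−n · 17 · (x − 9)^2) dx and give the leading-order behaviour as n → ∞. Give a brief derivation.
I(n) = sqrt(π/(17n))

Here φ(x) = 17 · (x − 9)^2 has its unique minimum at x* = 9 with φ(x*) = 0 and φ''(x*) = 34. Laplace's method gives
  I(n) ~ e^(−n φ(x*)) · sqrt(2π / (n · φ''(x*))) = sqrt(2π / (34n)) = sqrt(π/(17n)).
This is exact: substituting u = (x − 9)·sqrt(17n) gives I(n) = (1/sqrt(17n)) ∫_{−∞}^{∞} e^(−u^2) du = sqrt(π/(17n)).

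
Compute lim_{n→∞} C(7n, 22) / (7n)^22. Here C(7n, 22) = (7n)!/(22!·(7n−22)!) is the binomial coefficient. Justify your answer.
lim = 1/22! = 1/1124000727777607680000

With N = 7n → ∞: C(N, 22) / N^22 = [N(N−1)…(N−21)] / (22! · N^22) = (1/22!) · 1 · (1 − 1/(7n)) · … · (1 − 21/(7n)). Each factor → 1 as N → ∞, so the limit is 1/22! = 1/1124000727777607680000.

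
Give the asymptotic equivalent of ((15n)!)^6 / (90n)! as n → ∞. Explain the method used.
((15n)!)^6/(90n)! ~ ((2π·15n)^(5/2) / sqrt(6)) · 6^(−6·15n)  →  0

Write N = 15n. Stirling: N! ~ sqrt(2π N)(N/e)^N and (6N)! ~ sqrt(2π·6N)·(6N/e)^(6N).
  (N!)^6/(6N)! ~ (2π N)^(6/2) (N/e)^(6N) / [sqrt(2π·6N) (6N/e)^(6N)]
     = (2π N)^(6/2) / sqrt(2π·6N) · (N/(6N))^(6N)
     = (2π N)^((6−1)/2) / sqrt(6) · 6^(−6N).
Since 6^6 > 1, the factor 6^(−6N) decays exponentially, so the ratio → 0. Substituting N = 15n gives the stated form.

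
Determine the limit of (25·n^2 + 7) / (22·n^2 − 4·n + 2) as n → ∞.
lim = 25/22

For large n the leading n^2 terms dominate both numerator and denominator. Dividing top and bottom by n^2, every other term tends to 0, leaving 25/22.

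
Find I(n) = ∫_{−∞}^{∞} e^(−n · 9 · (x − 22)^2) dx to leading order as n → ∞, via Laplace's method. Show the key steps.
I(n) = sqrt(π/(9n))

Here φ(x) = 9 · (x − 22)^2 has its unique minimum at x* = 22 with φ(x*) = 0 and φ''(x*) = 18. Laplace's method gives
  I(n) ~ e^(−n φ(x*)) · sqrt(2π / (n · φ''(x*))) = sqrt(2π / (18n)) = sqrt(π/(9n)).
This is exact: substituting u = (x − 22)·sqrt(9n) gives I(n) = (1/sqrt(9n)) ∫_{−∞}^{∞} e^(−u^2) du = sqrt(π/(9n)).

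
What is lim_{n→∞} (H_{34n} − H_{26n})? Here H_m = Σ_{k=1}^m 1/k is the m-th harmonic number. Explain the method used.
lim = ln(34/26) = ln(17/13)

Euler-Maclaurin gives H_m = ln m + γ + 1/(2m) + O(1/m^2). The γ and O(1/m) terms cancel in the difference:
  H_{34n} − H_{26n} = ln(34n) − ln(26n) + O(1/n) = ln(34/26) + O(1/n).
Hence the limit is ln(34/26) = ln(17/13).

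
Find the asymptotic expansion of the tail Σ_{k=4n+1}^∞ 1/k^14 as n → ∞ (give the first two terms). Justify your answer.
Σ_{k>4n} 1/k^14 = 1/(13 · (4n)^13) − 1/(2 · (4n)^14) + O(1/(4n)^15)

Compare to the integral: ∫_{4n}^∞ x^(−14) dx = [−x^(−13)/13]_{4n}^∞ = 1/((14−1)·(4n)^13). The Euler-Maclaurin correction adds −f(4n)/2 = −1/(2·(4n)^14). Euler-Maclaurin then gives
  Σ_{k>4n} 1/k^14 = ∫_{4n}^∞ dx/x^14 − 1/(2·(4n)^14) + O(1/(4n)^15).
(Equivalently this is ζ(14) − Σ_{k≤4n} 1/k^14.)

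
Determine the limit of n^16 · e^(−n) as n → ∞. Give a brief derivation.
lim = 0

Exponentials with base > 1 dominate every fixed polynomial: for any fixed c, n^c / e^n → 0 as n → ∞ (e.g. by the ratio test, or since e^n grows faster than any power of n). Hence n^16 · e^(−n) = n^16 / e^n → 0.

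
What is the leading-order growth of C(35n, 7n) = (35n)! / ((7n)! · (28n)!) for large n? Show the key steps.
C(35n, 7n) ~ (3125/256)^(7n) · sqrt(5/(8π·7n))

Write N = 7n. Apply Stirling to each factorial:
  (5N)! ~ sqrt(2π·5N) · (5N/e)^(5N),
  N! ~ sqrt(2π N) · (N/e)^N,
  (4N)! ~ sqrt(2π·4N) · (4N/e)^(4N).
The exponential factors combine to (5N)^(5N) / (N^N · (4N)^(4N)) = 5^(5N)/4^(4N) = (5^5/4^4)^N = (3125/256)^N.
The square-root prefactors combine to sqrt(2π·5N) / (sqrt(2π N)·sqrt(2π·4N)) = sqrt(5 / (2π·4·N)) = sqrt(5/(8π·7n)).
Substituting N = 7n: C(35n, 7n) ~ (3125/256)^(7n) · sqrt(5/(8π·7n)).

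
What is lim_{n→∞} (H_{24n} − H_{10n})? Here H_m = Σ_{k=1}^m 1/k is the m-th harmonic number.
lim = ln(24/10) = ln(12/5)

Euler-Maclaurin gives H_m = ln m + γ + 1/(2m) + O(1/m^2). The γ and O(1/m) terms cancel in the difference:
  H_{24n} − H_{10n} = ln(24n) − ln(10n) + O(1/n) = ln(24/10) + O(1/n).
Hence the limit is ln(24/10) = ln(12/5).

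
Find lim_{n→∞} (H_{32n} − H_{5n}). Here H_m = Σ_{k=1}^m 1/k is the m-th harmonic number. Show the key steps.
lim = ln(32/5)

Euler-Maclaurin gives H_m = ln m + γ + 1/(2m) + O(1/m^2). The γ and O(1/m) terms cancel in the difference:
  H_{32n} − H_{5n} = ln(32n) − ln(5n) + O(1/n) = ln(32/5) + O(1/n).
Hence the limit is ln(32/5).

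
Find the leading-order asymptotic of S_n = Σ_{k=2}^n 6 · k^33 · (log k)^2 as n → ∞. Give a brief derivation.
S_n ~ 3 · n^34 · (log n)^2 / 17

By integral comparison, S_n = ∫_1^n 6 · x^33 · (log x)^2 dx + O(n^33 · (log n)^2). For the integral, the leading term of ∫_1^n x^33 (log x)^2 dx is n^34/34 · (log n)^2 (by repeated integration by parts; each step lowers the log-exponent and produces a relatively O(1/log n) correction). Hence S_n ~ 3 · n^34 · (log n)^2 / 17.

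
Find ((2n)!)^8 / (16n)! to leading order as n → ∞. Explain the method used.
((2n)!)^8/(16n)! ~ ((2π·2n)^(7/2) / sqrt(8)) · 8^(−8·2n)  →  0

Write N = 2n. Stirling: N! ~ sqrt(2π N)(N/e)^N and (8N)! ~ sqrt(2π·8N)·(8N/e)^(8N).
  (N!)^8/(8N)! ~ (2π N)^(8/2) (N/e)^(8N) / [sqrt(2π·8N) (8N/e)^(8N)]
     = (2π N)^(8/2) / sqrt(2π·8N) · (N/(8N))^(8N)
     = (2π N)^((8−1)/2) / sqrt(8) · 8^(−8N).
Since 8^8 > 1, the factor 8^(−8N) decays exponentially, so the ratio → 0. Substituting N = 2n gives the stated form.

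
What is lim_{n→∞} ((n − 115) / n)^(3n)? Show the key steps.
lim = e^(−345)

Rewrite as (1 − 115/n)^(3n). By the standard limit (1 + x/n)^n → e^x, we have (1 − 115/n)^n → e^(−115), and raising to the 3rd power gives e^(−345).
More precisely, ln[(1 − 115/n)^(3n)] = 3n · ln(1 − 115/n) = 3n · (-115/n + O(1/n^2)) = -345 + O(1/n) → -345.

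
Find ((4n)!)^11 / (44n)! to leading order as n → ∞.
((4n)!)^11/(44n)! ~ ((2π·4n)^(10/2) / sqrt(11)) · 11^(−11·4n)  →  0

Write N = 4n. Stirling: N! ~ sqrt(2π N)(N/e)^N and (11N)! ~ sqrt(2π·11N)·(11N/e)^(11N).
  (N!)^11/(11N)! ~ (2π N)^(11/2) (N/e)^(11N) / [sqrt(2π·11N) (11N/e)^(11N)]
     = (2π N)^(11/2) / sqrt(2π·11N) · (N/(11N))^(11N)
     = (2π N)^((11−1)/2) / sqrt(11) · 11^(−11N).
Since 11^11 > 1, the factor 11^(−11N) decays exponentially, so the ratio → 0. Substituting N = 4n gives the stated form.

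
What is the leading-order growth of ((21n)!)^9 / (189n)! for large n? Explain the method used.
((21n)!)^9/(189n)! ~ ((2π·21n)^(8/2) / 3) · 9^(−9·21n)  →  0

Write N = 21n. Stirling: N! ~ sqrt(2π N)(N/e)^N and (9N)! ~ sqrt(2π·9N)·(9N/e)^(9N).
  (N!)^9/(9N)! ~ (2π N)^(9/2) (N/e)^(9N) / [sqrt(2π·9N) (9N/e)^(9N)]
     = (2π N)^(9/2) / sqrt(2π·9N) · (N/(9N))^(9N)
     = (2π N)^((9−1)/2) / 3 · 9^(−9N).
Since 9^9 > 1, the factor 9^(−9N) decays exponentially, so the ratio → 0. Substituting N = 21n gives the stated form.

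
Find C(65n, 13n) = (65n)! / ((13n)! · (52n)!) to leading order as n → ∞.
C(65n, 13n) ~ (3125/256)^(13n) · sqrt(5/(8π·13n))

Write N = 13n. Apply Stirling to each factorial:
  (5N)! ~ sqrt(2π·5N) · (5N/e)^(5N),
  N! ~ sqrt(2π N) · (N/e)^N,
  (4N)! ~ sqrt(2π·4N) · (4N/e)^(4N).
The exponential factors combine to (5N)^(5N) / (N^N · (4N)^(4N)) = 5^(5N)/4^(4N) = (5^5/4^4)^N = (3125/256)^N.
The square-root prefactors combine to sqrt(2π·5N) / (sqrt(2π N)·sqrt(2π·4N)) = sqrt(5 / (2π·4·N)) = sqrt(5/(8π·13n)).
Substituting N = 13n: C(65n, 13n) ~ (3125/256)^(13n) · sqrt(5/(8π·13n)).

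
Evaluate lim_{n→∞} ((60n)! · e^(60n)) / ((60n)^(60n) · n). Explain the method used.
lim = 0

Stirling: (60n)! ~ sqrt(2π·60n) · (60n/e)^(60n). Hence
  (60n)! · e^(60n) / (60n)^(60n) ~ sqrt(2π·60n).
Dividing by n: sqrt(2π·60n) / n = sqrt(2π·60) · n^((1−2)/2), so the expression behaves like sqrt(2π·60) · n^((1−2)/2) → 0.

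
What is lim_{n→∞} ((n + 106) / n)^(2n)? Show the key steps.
lim = e^212

Rewrite as (1 + 106/n)^(2n). By the standard limit (1 + x/n)^n → e^x, we have (1 + 106/n)^n → e^106, and raising to the 2nd power gives e^212.
More precisely, ln[(1 + 106/n)^(2n)] = 2n · ln(1 + 106/n) = 2n · (106/n + O(1/n^2)) = 212 + O(1/n) → 212.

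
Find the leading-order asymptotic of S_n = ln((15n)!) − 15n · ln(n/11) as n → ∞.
S_n ~ 15n · (ln 165 − 1) + O(ln n)

Stirling: ln((15n)!) = 15n ln(15n) − 15n + O(ln n).
  S_n = 15n ln(15n) − 15n − 15n ln(n/11) + O(ln n)
      = 15n ln(15n) − 15n ln n + 15n ln 11 − 15n + O(ln n)
      = 15n ln 15 + 15n ln 11 − 15n + O(ln n)
      = 15n (ln 165 − 1) + O(ln n).
Numerically ln(165) − 1 ≈ 4.1059.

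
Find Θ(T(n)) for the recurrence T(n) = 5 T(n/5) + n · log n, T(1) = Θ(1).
T(n) = Θ(n · (log n)^2)

Here log_5 5 = 1 and f(n) = n · log n = Θ(n^(log_5 5) · (log n)^1). This is the extended Case 2 of the master theorem (f matches the critical exponent up to log factors), giving T(n) = Θ(n^(log_5 5) · (log n)^(1+1)) = Θ(n · (log n)^2).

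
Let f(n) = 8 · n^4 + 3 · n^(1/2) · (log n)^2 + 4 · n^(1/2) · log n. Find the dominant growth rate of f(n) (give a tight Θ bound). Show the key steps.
f(n) ∈ Θ(n^4)

Compare the terms by growth order. For large n, n^a · (log n)^b dominates n^a' · (log n)^b' iff a > a', or (a = a' and b > b'). Ranking the 3 terms shows the dominant one is 8 · n^4. Hence f(n) ∈ Θ(n^4).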